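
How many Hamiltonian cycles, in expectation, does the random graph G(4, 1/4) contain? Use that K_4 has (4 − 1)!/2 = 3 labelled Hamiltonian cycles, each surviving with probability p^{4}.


K_4 has (4 − 1)!/2 = 3 labelled Hamiltonian cycles.
For each such Hamiltonian cycle H, let X_H = 1 if all 4 edges of H are present in G. Then P[X_H = 1] = p^{4} = (1/4)^{4} = 1/256.
By linearity: E[X] = Σ_H E[X_H] = 3 · p^{4} = 3 · 1/256 = 3/256.
Numerically: E[X] ≈ 0.0117.

E[X] = 3 · (1/4)^{4} = 3/256 ≈ 0.0117.


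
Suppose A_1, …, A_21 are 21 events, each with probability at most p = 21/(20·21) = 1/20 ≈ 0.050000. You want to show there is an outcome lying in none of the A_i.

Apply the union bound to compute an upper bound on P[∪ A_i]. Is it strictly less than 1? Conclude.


Union bound: P[∪_{i=1}^{21} A_i] ≤ Σ_i P[A_i] ≤ 21·p = 21·(1/20) = 21/20.
Numerically: 21/20 ≈ 1.050000.
Is 21/20 < 1? NO.
Since the bound 21/20 is ≥ 1, the union bound is uninformative here; it does NOT by itself certify existence.

21·p = 21/20 ≈ 1.050000; existence NOT certified by the union bound.


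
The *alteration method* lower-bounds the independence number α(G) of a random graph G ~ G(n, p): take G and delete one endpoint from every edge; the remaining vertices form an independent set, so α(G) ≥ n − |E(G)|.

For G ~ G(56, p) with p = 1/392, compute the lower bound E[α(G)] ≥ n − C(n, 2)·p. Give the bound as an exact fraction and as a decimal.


E[|E(G)|] = C(56, 2)·p = 1540 · (1/392) = 55/14.
E[α(G)] ≥ n − E[|E(G)|] = 56 − 55/14 = 729/14.
Numerically: ≈ 52.071429.
(This is only a lower bound; the true E[α(G)] may be larger.)

E[α(G)] ≥ 729/14 ≈ 52.071429.


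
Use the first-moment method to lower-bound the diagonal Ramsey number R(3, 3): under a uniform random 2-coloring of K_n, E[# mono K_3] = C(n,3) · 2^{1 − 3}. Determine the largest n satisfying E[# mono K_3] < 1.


We need C(n, 3) · 2^{1 − 3} < 1, i.e. C(n, 3) < 2^{3 − 1} = 4.
Check values of n near the boundary:
  n = 3: C(3, 3) = 1; 1 < 4? YES
  n = 4: C(4, 3) = 4; 4 < 4? NO
The largest n with C(n, 3) < 4 is n = 3 (where E[X] = 1/4 ≈ 0.2500000). Hence R(3, 3) > 3, i.e. R(3, 3) ≥ 4.

Largest n = 3; hence R(3, 3) > 3.


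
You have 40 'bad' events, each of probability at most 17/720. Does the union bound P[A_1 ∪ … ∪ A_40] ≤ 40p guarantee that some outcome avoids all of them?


Union bound: P[∪_{i=1}^{40} A_i] ≤ Σ_i P[A_i] ≤ 40·p = 40·(17/720) = 17/18.
Numerically: 17/18 ≈ 0.9444444.
Is 17/18 < 1? YES.
Since P[∪ A_i] ≤ 17/18 < 1, the complement has P[∩ A_i^c] ≥ 1 − 17/18 = 1/18 > 0, so some outcome avoids every A_i.

40·p = 17/18 ≈ 0.9444444; existence CERTIFIED by the union bound.


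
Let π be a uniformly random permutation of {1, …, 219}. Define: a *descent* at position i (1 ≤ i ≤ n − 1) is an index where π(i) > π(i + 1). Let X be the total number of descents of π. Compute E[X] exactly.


Write X = Σ X_I over i = 1, …, 218, with X_I the indicator of one descent.
There are 218 indicators.
For each fixed i, the pair (π(i), π(i+1)) is a uniformly random ordered pair of distinct values from {1, …, 219}; by symmetry P[π(i) > π(i+1)] = 1/2.
By linearity: E[X] = 218 · (1/2) = (219 − 1) · (1/2) = 109 ≈ 109.00000.

E[X] = 109 = 109.00000.


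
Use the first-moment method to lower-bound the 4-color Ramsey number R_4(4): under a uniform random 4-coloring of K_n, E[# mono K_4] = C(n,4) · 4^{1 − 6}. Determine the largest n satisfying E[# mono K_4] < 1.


We need C(n, 4) · 4^{1 − 6} < 1, i.e. C(n, 4) < 4^{6 − 1} = 1024.
Check values of n near the boundary:
  n = 11: C(11, 4) = 330; 330 < 1024? YES
  n = 12: C(12, 4) = 495; 495 < 1024? YES
  n = 13: C(13, 4) = 715; 715 < 1024? YES
  n = 14: C(14, 4) = 1001; 1001 < 1024? YES
  n = 15: C(15, 4) = 1365; 1365 < 1024? NO
  n = 16: C(16, 4) = 1820; 1820 < 1024? NO
  n = 17: C(17, 4) = 2380; 2380 < 1024? NO
The largest n with C(n, 4) < 1024 is n = 14 (where E[X] = 1001/1024 ≈ 0.9775). Hence R_4(4) > 14, i.e. R_4(4) ≥ 15.

Largest n = 14; hence R_4(4) > 14.


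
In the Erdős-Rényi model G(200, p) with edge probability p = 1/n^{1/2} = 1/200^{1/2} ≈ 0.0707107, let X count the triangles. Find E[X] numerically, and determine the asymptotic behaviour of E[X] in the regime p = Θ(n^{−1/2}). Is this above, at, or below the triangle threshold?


Number of potential triangles: C(200, 3) = 1313400.
Each occurs with probability p³ ≈ (0.0707107)³ ≈ 3.53553391e-04.
By linearity: E[X] = C(200, 3)·p³ ≈ 1313400 · 3.53553391e-04 ≈ 464.357023.
Since α = 1/2 < 1, p = c/n^{1/2} ≫ 1/n is above the triangle threshold p ~ 1/n. Asymptotically E[X] ~ (c³/6)·n^{3(1−α)} = (1³/6)·n^{1.5} → ∞; triangles are abundant w.h.p.

E[X] ≈ 464.357023; in regime p = Θ(1/n^{1/2}) E[X] diverges (above the triangle threshold p ~ 1/n).


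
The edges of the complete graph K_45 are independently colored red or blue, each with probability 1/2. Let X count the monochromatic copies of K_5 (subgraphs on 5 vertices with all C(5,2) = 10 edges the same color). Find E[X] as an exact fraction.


Let X = Σ_S X_S over the C(45, 5) = 1221759 subsets S of size 5, where X_S = 1 if the K_5 on S is monochromatic.
For a fixed S, the K_5 on S has C(5, 2) = 10 edges. P[all 10 edges red] = (1/2)^10, and likewise for blue, so P[monochromatic] = 2·(1/2)^10 = 2^{1 − 10} = 1/512.
By linearity of expectation: E[X] = C(45, 5) · 2^{1 − 10} = 1221759 · 1/512 = 1221759/512.
Numerically: E[X] ≈ 2386.248047.

E[X] = C(45,5)·2^(1−C(5,2)) = 1221759/512 ≈ 2386.248047.


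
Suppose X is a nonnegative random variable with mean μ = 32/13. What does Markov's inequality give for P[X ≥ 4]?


μ = E[X] = 32/13, a = 4.
Markov: P[X ≥ 4] ≤ μ/a = (32/13)/4 = 8/13.
Numerically: ≈ 0.615385.
(Since a = 4 > μ = 2.461538, the bound 8/13 is < 1 and informative.)

P[X ≥ 4] ≤ 8/13 ≈ 0.615385.


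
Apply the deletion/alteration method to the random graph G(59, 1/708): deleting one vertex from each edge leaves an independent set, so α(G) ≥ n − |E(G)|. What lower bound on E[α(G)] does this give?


E[|E(G)|] = C(59, 2)·p = 1711 · (1/708) = 29/12.
E[α(G)] ≥ n − E[|E(G)|] = 59 − 29/12 = 679/12.
Numerically: ≈ 56.58333.
(This is only a lower bound; the true E[α(G)] may be larger.)

E[α(G)] ≥ 679/12 ≈ 56.58333.


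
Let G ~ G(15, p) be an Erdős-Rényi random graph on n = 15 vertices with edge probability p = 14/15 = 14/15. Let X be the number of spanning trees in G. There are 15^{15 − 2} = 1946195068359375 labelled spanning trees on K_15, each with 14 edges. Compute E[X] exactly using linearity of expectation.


K_15 has 15^{15 − 2} = 1946195068359375 labelled spanning trees.
For each such spanning tree H, let X_H = 1 if all 14 edges of H are present in G. Then P[X_H = 1] = p^{14} = (14/15)^{14} = 11112006825558016/29192926025390625.
Summing the indicators: E[X] = Σ_H E[X_H] = 1946195068359375 · p^{14} = 1946195068359375 · 11112006825558016/29192926025390625 = 11112006825558016/15.
Numerically: E[X] ≈ 7.408e+14.

E[X] = 1946195068359375 · (14/15)^{14} = 11112006825558016/15 ≈ 7.408e+14.


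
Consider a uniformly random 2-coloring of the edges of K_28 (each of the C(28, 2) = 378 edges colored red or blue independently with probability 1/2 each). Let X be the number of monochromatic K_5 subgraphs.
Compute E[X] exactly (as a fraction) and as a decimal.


Let X = Σ_S X_S over the C(28, 5) = 98280 subsets S of size 5, where X_S = 1 if the K_5 on S is monochromatic.
For a fixed S, the K_5 on S has C(5, 2) = 10 edges. P[all 10 edges red] = (1/2)^10, and likewise for blue, so P[monochromatic] = 2·(1/2)^10 = 2^{1 − 10} = 1/512.
By linearity: E[X] = C(28, 5) · 2^{1 − 10} = 98280 · 1/512 = 12285/64.
Numerically: E[X] ≈ 191.9531.

E[X] = C(28,5)·2^(1−C(5,2)) = 12285/64 ≈ 191.9531.


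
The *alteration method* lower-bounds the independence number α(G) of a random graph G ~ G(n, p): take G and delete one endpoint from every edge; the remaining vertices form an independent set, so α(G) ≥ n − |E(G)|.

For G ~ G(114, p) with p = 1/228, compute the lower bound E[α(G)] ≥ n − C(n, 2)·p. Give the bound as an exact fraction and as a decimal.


E[|E(G)|] = C(114, 2)·p = 6441 · (1/228) = 113/4.
E[α(G)] ≥ n − E[|E(G)|] = 114 − 113/4 = 343/4.
Numerically: ≈ 85.7500.
(This is only a lower bound; the true E[α(G)] may be larger.)

E[α(G)] ≥ 343/4 ≈ 85.7500.


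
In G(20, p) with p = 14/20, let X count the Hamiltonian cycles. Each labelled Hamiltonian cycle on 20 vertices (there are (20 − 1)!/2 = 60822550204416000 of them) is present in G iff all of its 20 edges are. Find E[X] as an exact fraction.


K_20 has (20 − 1)!/2 = 60822550204416000 labelled Hamiltonian cycles.
For each such Hamiltonian cycle H, let X_H = 1 if all 20 edges of H are present in G. Then P[X_H = 1] = p^{20} = (7/10)^{20} = 79792266297612001/100000000000000000000.
By linearity: E[X] = Σ_H E[X_H] = 60822550204416000 · p^{20} = 60822550204416000 · 79792266297612001/100000000000000000000 = 1184855742873690605203907421/24414062500000.
Numerically: E[X] ≈ 4.8532e+13.

E[X] = 60822550204416000 · (7/10)^{20} = 1184855742873690605203907421/24414062500000 ≈ 4.8532e+13.


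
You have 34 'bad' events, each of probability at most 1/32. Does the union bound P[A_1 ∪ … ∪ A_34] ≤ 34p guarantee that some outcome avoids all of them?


Union bound: P[∪_{i=1}^{34} A_i] ≤ Σ_i P[A_i] ≤ 34·p = 34·(1/32) = 17/16.
Numerically: 17/16 ≈ 1.06250.
Is 17/16 < 1? NO.
Since the bound 17/16 is ≥ 1, the union bound is uninformative here; it does NOT by itself certify existence.

34·p = 17/16 ≈ 1.06250; existence NOT certified by the union bound.


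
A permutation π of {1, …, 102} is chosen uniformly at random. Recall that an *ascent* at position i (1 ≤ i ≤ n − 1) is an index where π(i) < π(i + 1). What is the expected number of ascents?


Write X = Σ X_I over i = 1, …, 101, with X_I the indicator of one ascent.
There are 101 indicators.
For each fixed i, the pair (π(i), π(i+1)) is a uniformly random ordered pair of distinct values from {1, …, 102}; by symmetry P[π(i) < π(i+1)] = 1/2.
By linearity: E[X] = 101 · (1/2) = (102 − 1) · (1/2) = 101/2 ≈ 50.50000.

E[X] = 101/2 = 50.50000.


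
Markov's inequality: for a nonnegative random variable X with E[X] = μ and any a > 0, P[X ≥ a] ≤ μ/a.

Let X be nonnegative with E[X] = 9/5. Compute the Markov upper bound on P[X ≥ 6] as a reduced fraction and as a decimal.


μ = E[X] = 9/5, a = 6.
Markov: P[X ≥ 6] ≤ μ/a = (9/5)/6 = 3/10.
Numerically: ≈ 0.30000.
(Since a = 6 > μ = 1.80000, the bound 3/10 is < 1 and informative.)

P[X ≥ 6] ≤ 3/10 ≈ 0.30000.


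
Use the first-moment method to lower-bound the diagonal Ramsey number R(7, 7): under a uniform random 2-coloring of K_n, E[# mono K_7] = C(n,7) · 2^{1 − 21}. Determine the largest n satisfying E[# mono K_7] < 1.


We need C(n, 7) · 2^{1 − 21} < 1, i.e. C(n, 7) < 2^{21 − 1} = 1048576.
Check values of n near the boundary:
  n = 23: C(23, 7) = 245157; 245157 < 1048576? YES
  n = 24: C(24, 7) = 346104; 346104 < 1048576? YES
  n = 25: C(25, 7) = 480700; 480700 < 1048576? YES
  n = 26: C(26, 7) = 657800; 657800 < 1048576? YES
  n = 27: C(27, 7) = 888030; 888030 < 1048576? YES
  n = 28: C(28, 7) = 1184040; 1184040 < 1048576? NO
The largest n with C(n, 7) < 1048576 is n = 27 (where E[X] = 444015/524288 ≈ 0.846891). Hence R(7, 7) > 27, i.e. R(7, 7) ≥ 28.

Largest n = 27; hence R(7, 7) > 27.


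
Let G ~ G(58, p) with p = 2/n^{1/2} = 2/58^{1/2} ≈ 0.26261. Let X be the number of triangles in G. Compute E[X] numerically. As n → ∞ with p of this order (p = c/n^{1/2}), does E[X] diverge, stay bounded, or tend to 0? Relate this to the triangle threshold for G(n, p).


Number of potential triangles: C(58, 3) = 30856.
Each occurs with probability p³ ≈ (0.26261)³ ≈ 1.8111232e-02.
By linearity: E[X] = C(58, 3)·p³ ≈ 30856 · 1.8111232e-02 ≈ 558.84018.
Since α = 1/2 < 1, p = c/n^{1/2} ≫ 1/n is above the triangle threshold p ~ 1/n. Asymptotically E[X] ~ (c³/6)·n^{3(1−α)} = (2³/6)·n^{1.5} → ∞; triangles are abundant w.h.p.

E[X] ≈ 558.84018; in regime p = Θ(1/n^{1/2}) E[X] diverges (above the triangle threshold p ~ 1/n).


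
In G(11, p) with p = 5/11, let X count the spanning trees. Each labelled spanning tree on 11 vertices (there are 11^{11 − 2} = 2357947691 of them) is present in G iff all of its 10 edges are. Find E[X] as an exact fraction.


K_11 has 11^{11 − 2} = 2357947691 labelled spanning trees.
For each such spanning tree H, let X_H = 1 if all 10 edges of H are present in G. Then P[X_H = 1] = p^{10} = (5/11)^{10} = 9765625/25937424601.
Summing the indicators: E[X] = Σ_H E[X_H] = 2357947691 · p^{10} = 2357947691 · 9765625/25937424601 = 9765625/11.
Numerically: E[X] ≈ 8.878e+05.

E[X] = 2357947691 · (5/11)^{10} = 9765625/11 ≈ 8.878e+05.


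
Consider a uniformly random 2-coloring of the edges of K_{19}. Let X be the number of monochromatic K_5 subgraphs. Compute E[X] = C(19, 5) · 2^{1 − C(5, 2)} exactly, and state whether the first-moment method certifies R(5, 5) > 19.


E[X] = C(19, 5) · 2^{1 − 10} = 11628 · 2^{−9} = 11628/512.
As a reduced fraction: E[X] = 2907/128 ≈ 22.7109.
Is E[X] < 1? NO.
Since E[X] ≥ 1, the first-moment bound is inconclusive at n = 19; it does NOT by itself certify R(5, 5) > 19.

E[X] = 2907/128 ≈ 22.7109; E[X] ≥ 1; first-moment method inconclusive here.


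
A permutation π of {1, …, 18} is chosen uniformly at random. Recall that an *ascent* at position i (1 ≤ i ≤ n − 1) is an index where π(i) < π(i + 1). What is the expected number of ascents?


Write X = Σ X_I over i = 1, …, 17, with X_I the indicator of one ascent.
There are 17 indicators.
For each fixed i, the pair (π(i), π(i+1)) is a uniformly random ordered pair of distinct values from {1, …, 18}; by symmetry P[π(i) < π(i+1)] = 1/2.
By linearity: E[X] = 17 · (1/2) = (18 − 1) · (1/2) = 17/2 ≈ 8.500.

E[X] = 17/2 = 8.500.


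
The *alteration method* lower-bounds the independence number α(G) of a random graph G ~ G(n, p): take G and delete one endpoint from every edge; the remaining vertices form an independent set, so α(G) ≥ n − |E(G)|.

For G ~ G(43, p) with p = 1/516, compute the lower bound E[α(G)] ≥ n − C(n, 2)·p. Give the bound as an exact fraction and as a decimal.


E[|E(G)|] = C(43, 2)·p = 903 · (1/516) = 7/4.
E[α(G)] ≥ n − E[|E(G)|] = 43 − 7/4 = 165/4.
Numerically: ≈ 41.250.
(This is only a lower bound; the true E[α(G)] may be larger.)

E[α(G)] ≥ 165/4 ≈ 41.250.


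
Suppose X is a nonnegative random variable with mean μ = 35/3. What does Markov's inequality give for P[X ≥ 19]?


μ = E[X] = 35/3, a = 19.
Markov: P[X ≥ 19] ≤ μ/a = (35/3)/19 = 35/57.
Numerically: ≈ 0.61404.
(Since a = 19 > μ = 11.66667, the bound 35/57 is < 1 and informative.)

P[X ≥ 19] ≤ 35/57 ≈ 0.61404.


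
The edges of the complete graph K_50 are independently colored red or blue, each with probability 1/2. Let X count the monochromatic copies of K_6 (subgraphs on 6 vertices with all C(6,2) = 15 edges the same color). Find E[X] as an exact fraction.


Let X = Σ_S X_S over the C(50, 6) = 15890700 subsets S of size 6, where X_S = 1 if the K_6 on S is monochromatic.
For a fixed S, the K_6 on S has C(6, 2) = 15 edges. P[all 15 edges red] = (1/2)^15, and likewise for blue, so P[monochromatic] = 2·(1/2)^15 = 2^{1 − 15} = 1/16384.
By linearity of expectation: E[X] = C(50, 6) · 2^{1 − 15} = 15890700 · 1/16384 = 3972675/4096.
Numerically: E[X] ≈ 969.89136.

E[X] = C(50,6)·2^(1−C(6,2)) = 3972675/4096 ≈ 969.89136.


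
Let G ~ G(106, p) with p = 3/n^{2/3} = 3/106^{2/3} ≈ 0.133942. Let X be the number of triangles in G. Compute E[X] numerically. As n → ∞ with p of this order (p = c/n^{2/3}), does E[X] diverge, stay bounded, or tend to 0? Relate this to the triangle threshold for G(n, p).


Number of potential triangles: C(106, 3) = 192920.
Each occurs with probability p³ ≈ (0.133942)³ ≈ 2.40299039e-03.
By linearity: E[X] = C(106, 3)·p³ ≈ 192920 · 2.40299039e-03 ≈ 463.584906.
Since α = 2/3 < 1, p = c/n^{2/3} ≫ 1/n is above the triangle threshold p ~ 1/n. Asymptotically E[X] ~ (c³/6)·n^{3(1−α)} = (3³/6)·n^{1} → ∞; triangles are abundant w.h.p.

E[X] ≈ 463.584906; in regime p = Θ(1/n^{2/3}) E[X] diverges (above the triangle threshold p ~ 1/n).


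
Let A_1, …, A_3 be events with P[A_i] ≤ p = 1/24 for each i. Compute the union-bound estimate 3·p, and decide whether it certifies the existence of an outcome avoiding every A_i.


Union bound: P[∪_{i=1}^{3} A_i] ≤ Σ_i P[A_i] ≤ 3·p = 3·(1/24) = 1/8.
Numerically: 1/8 ≈ 0.125.
Is 1/8 < 1? YES.
Since P[∪ A_i] ≤ 1/8 < 1, the complement has P[∩ A_i^c] ≥ 1 − 1/8 = 7/8 > 0, so some outcome avoids every A_i.

3·p = 1/8 ≈ 0.125; existence CERTIFIED by the union bound.


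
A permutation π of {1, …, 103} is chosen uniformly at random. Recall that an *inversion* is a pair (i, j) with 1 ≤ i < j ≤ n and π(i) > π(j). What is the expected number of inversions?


Write X = Σ X_I over the C(103, 2) = 5253 pairs i < j, with X_I the indicator of one inversion.
There are 5253 indicators.
For each fixed pair i < j, the values π(i) and π(j) are two distinct elements of {1, …, 103} in uniformly random order; by symmetry P[π(i) > π(j)] = 1/2.
By linearity: E[X] = 5253 · (1/2) = C(103, 2) · (1/2) = 5253/2 = 5253/2 ≈ 2626.5000.

E[X] = 5253/2 = 2626.5000.


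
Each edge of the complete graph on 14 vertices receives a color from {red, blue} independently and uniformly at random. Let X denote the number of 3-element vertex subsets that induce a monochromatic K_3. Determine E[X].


Let X = Σ_S X_S over the C(14, 3) = 364 subsets S of size 3, where X_S = 1 if the K_3 on S is monochromatic.
For a fixed S, the K_3 on S has C(3, 2) = 3 edges. P[all 3 edges red] = (1/2)^3, and likewise for blue, so P[monochromatic] = 2·(1/2)^3 = 2^{1 − 3} = 1/4.
By linearity: E[X] = C(14, 3) · 2^{1 − 3} = 364 · 1/4 = 91.
Numerically: E[X] ≈ 91.000.

E[X] = C(14,3)·2^(1−C(3,2)) = 91 ≈ 91.000.


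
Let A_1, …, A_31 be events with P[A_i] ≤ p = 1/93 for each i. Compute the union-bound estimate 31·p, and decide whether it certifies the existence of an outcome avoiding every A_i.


Union bound: P[∪_{i=1}^{31} A_i] ≤ Σ_i P[A_i] ≤ 31·p = 31·(1/93) = 1/3.
Numerically: 1/3 ≈ 0.33333.
Is 1/3 < 1? YES.
Since P[∪ A_i] ≤ 1/3 < 1, the complement has P[∩ A_i^c] ≥ 1 − 1/3 = 2/3 > 0, so some outcome avoids every A_i.

31·p = 1/3 ≈ 0.33333; existence CERTIFIED by the union bound.


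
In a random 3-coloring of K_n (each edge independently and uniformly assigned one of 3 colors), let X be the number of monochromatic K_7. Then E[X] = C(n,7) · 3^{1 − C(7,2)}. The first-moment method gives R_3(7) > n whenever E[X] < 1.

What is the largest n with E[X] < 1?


We need C(n, 7) · 3^{1 − 21} < 1, i.e. C(n, 7) < 3^{21 − 1} = 3486784401.
Check values of n near the boundary:
  n = 75: C(75, 7) = 1984829850; 1984829850 < 3486784401? YES
  n = 76: C(76, 7) = 2186189400; 2186189400 < 3486784401? YES
  n = 77: C(77, 7) = 2404808340; 2404808340 < 3486784401? YES
  n = 78: C(78, 7) = 2641902120; 2641902120 < 3486784401? YES
  n = 79: C(79, 7) = 2898753715; 2898753715 < 3486784401? YES
  n = 80: C(80, 7) = 3176716400; 3176716400 < 3486784401? YES
  n = 81: C(81, 7) = 3477216600; 3477216600 < 3486784401? YES
  n = 82: C(82, 7) = 3801756816; 3801756816 < 3486784401? NO
  n = 83: C(83, 7) = 4151918628; 4151918628 < 3486784401? NO
The largest n with C(n, 7) < 3486784401 is n = 81 (where E[X] = 42928600/43046721 ≈ 0.997256). Hence R_3(7) > 81, i.e. R_3(7) ≥ 82.

Largest n = 81; hence R_3(7) > 81.


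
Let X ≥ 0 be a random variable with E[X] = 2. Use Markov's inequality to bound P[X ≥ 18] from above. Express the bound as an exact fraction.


μ = E[X] = 2, a = 18.
Markov: P[X ≥ 18] ≤ μ/a = (2)/18 = 1/9.
Numerically: ≈ 0.111.
(Since a = 18 > μ = 2.000, the bound 1/9 is < 1 and informative.)

P[X ≥ 18] ≤ 1/9 ≈ 0.111.


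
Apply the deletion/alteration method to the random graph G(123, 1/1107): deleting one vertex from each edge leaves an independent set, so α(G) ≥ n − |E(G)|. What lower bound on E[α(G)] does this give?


E[|E(G)|] = C(123, 2)·p = 7503 · (1/1107) = 61/9.
E[α(G)] ≥ n − E[|E(G)|] = 123 − 61/9 = 1046/9.
Numerically: ≈ 116.222222.
(This is only a lower bound; the true E[α(G)] may be larger.)

E[α(G)] ≥ 1046/9 ≈ 116.222222.


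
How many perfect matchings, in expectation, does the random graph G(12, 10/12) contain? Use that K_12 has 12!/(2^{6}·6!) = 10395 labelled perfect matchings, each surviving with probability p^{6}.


K_12 has 12!/(2^{6}·6!) = 10395 labelled perfect matchings.
For each such perfect matching H, let X_H = 1 if all 6 edges of H are present in G. Then P[X_H = 1] = p^{6} = (5/6)^{6} = 15625/46656.
By linearity: E[X] = Σ_H E[X_H] = 10395 · p^{6} = 10395 · 15625/46656 = 6015625/1728.
Numerically: E[X] ≈ 3481.26.

E[X] = 10395 · (5/6)^{6} = 6015625/1728 ≈ 3481.26.


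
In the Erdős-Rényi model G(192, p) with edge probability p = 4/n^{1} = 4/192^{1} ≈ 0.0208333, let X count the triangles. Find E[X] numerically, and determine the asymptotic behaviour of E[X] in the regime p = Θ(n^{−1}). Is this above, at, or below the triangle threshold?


Number of potential triangles: C(192, 3) = 1161280.
Each occurs with probability p³ ≈ (0.0208333)³ ≈ 9.04224537e-06.
By linearity: E[X] = C(192, 3)·p³ ≈ 1161280 · 9.04224537e-06 ≈ 10.500579.
Here α = 1, so p = 4/n is exactly at the triangle threshold p ~ 1/n. Asymptotically E[X] → c³/6 = 4³/6 = 32/3 ≈ 10.666667, a bounded constant. In this regime the triangle count is asymptotically Poisson(c³/6).

E[X] ≈ 10.500579; in regime p = Θ(1/n^{1}) E[X] stays bounded (at the triangle threshold p ~ 1/n).


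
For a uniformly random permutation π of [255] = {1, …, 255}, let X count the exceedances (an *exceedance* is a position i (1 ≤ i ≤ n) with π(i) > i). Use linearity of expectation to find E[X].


Write X = Σ_{i=1}^{255} X_i, where X_i = 1_{π(i) > i}.
For each fixed i, π(i) is uniform over {1, …, 255} (marginal of a uniform permutation), so P[π(i) > i] = (n − i)/n. Summing: Σ_{i=1}^{255} (n − i)/n = (0 + 1 + … + 254)/255 = 255(255 − 1)/(2·255) = (255 − 1)/2.
Hence E[X] = Σ_{i=1}^{255} (255 − i)/255 = 127 ≈ 127.000.

E[X] = 127 = 127.000.


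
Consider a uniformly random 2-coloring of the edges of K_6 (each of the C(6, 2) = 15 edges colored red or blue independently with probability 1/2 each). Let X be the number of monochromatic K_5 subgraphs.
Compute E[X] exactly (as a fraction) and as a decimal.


Let X = Σ_S X_S over the C(6, 5) = 6 subsets S of size 5, where X_S = 1 if the K_5 on S is monochromatic.
For a fixed S, the K_5 on S has C(5, 2) = 10 edges. P[all 10 edges red] = (1/2)^10, and likewise for blue, so P[monochromatic] = 2·(1/2)^10 = 2^{1 − 10} = 1/512.
Summing: E[X] = C(6, 5) · 2^{1 − 10} = 6 · 1/512 = 3/256.
Numerically: E[X] ≈ 0.012.

E[X] = C(6,5)·2^(1−C(5,2)) = 3/256 ≈ 0.012.


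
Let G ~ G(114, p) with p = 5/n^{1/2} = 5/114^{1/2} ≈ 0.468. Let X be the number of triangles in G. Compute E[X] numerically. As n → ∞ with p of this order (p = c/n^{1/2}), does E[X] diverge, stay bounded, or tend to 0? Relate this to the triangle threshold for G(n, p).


Number of potential triangles: C(114, 3) = 240464.
Each occurs with probability p³ ≈ (0.468)³ ≈ 1.02696e-01.
By linearity: E[X] = C(114, 3)·p³ ≈ 240464 · 1.02696e-01 ≈ 24694.646.
Since α = 1/2 < 1, p = c/n^{1/2} ≫ 1/n is above the triangle threshold p ~ 1/n. Asymptotically E[X] ~ (c³/6)·n^{3(1−α)} = (5³/6)·n^{1.5} → ∞; triangles are abundant w.h.p.

E[X] ≈ 24694.646; in regime p = Θ(1/n^{1/2}) E[X] diverges (above the triangle threshold p ~ 1/n).


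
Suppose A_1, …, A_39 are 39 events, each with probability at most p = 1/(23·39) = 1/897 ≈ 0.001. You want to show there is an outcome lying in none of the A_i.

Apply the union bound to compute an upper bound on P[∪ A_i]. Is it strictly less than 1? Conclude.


Union bound: P[∪_{i=1}^{39} A_i] ≤ Σ_i P[A_i] ≤ 39·p = 39·(1/897) = 1/23.
Numerically: 1/23 ≈ 0.043.
Is 1/23 < 1? YES.
Since P[∪ A_i] ≤ 1/23 < 1, the complement has P[∩ A_i^c] ≥ 1 − 1/23 = 22/23 > 0, so some outcome avoids every A_i.

39·p = 1/23 ≈ 0.043; existence CERTIFIED by the union bound.


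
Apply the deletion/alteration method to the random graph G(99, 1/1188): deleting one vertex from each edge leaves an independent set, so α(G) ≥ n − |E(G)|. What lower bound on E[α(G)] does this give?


E[|E(G)|] = C(99, 2)·p = 4851 · (1/1188) = 49/12.
E[α(G)] ≥ n − E[|E(G)|] = 99 − 49/12 = 1139/12.
Numerically: ≈ 94.916667.
(This is only a lower bound; the true E[α(G)] may be larger.)

E[α(G)] ≥ 1139/12 ≈ 94.916667.


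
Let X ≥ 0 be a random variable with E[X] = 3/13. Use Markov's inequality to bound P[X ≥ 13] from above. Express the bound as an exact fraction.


μ = E[X] = 3/13, a = 13.
Markov: P[X ≥ 13] ≤ μ/a = (3/13)/13 = 3/169.
Numerically: ≈ 0.017751.
(Since a = 13 > μ = 0.230769, the bound 3/169 is < 1 and informative.)

P[X ≥ 13] ≤ 3/169 ≈ 0.017751.


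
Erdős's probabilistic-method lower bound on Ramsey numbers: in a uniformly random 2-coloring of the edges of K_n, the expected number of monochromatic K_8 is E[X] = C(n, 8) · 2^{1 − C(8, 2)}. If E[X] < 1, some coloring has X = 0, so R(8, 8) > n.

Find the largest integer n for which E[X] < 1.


We need C(n, 8) · 2^{1 − 28} < 1, i.e. C(n, 8) < 2^{28 − 1} = 134217728.
Check values of n near the boundary:
  n = 38: C(38, 8) = 48903492; 48903492 < 134217728? YES
  n = 39: C(39, 8) = 61523748; 61523748 < 134217728? YES
  n = 40: C(40, 8) = 76904685; 76904685 < 134217728? YES
  n = 41: C(41, 8) = 95548245; 95548245 < 134217728? YES
  n = 42: C(42, 8) = 118030185; 118030185 < 134217728? YES
  n = 43: C(43, 8) = 145008513; 145008513 < 134217728? NO
The largest n with C(n, 8) < 134217728 is n = 42 (where E[X] = 118030185/134217728 ≈ 0.8794). Hence R(8, 8) > 42, i.e. R(8, 8) ≥ 43.

Largest n = 42; hence R(8, 8) > 42.


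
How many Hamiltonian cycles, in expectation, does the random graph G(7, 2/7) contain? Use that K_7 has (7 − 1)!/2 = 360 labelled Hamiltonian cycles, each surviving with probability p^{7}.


K_7 has (7 − 1)!/2 = 360 labelled Hamiltonian cycles.
For each such Hamiltonian cycle H, let X_H = 1 if all 7 edges of H are present in G. Then P[X_H = 1] = p^{7} = (2/7)^{7} = 128/823543.
By linearity: E[X] = Σ_H E[X_H] = 360 · p^{7} = 360 · 128/823543 = 46080/823543.
Numerically: E[X] ≈ 0.056.

E[X] = 360 · (2/7)^{7} = 46080/823543 ≈ 0.056.


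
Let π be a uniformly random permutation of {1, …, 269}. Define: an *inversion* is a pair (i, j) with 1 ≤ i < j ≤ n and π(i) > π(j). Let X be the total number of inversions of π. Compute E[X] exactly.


Write X = Σ X_I over the C(269, 2) = 36046 pairs i < j, with X_I the indicator of one inversion.
There are 36046 indicators.
For each fixed pair i < j, the values π(i) and π(j) are two distinct elements of {1, …, 269} in uniformly random order; by symmetry P[π(i) > π(j)] = 1/2.
By linearity: E[X] = 36046 · (1/2) = C(269, 2) · (1/2) = 36046/2 = 18023 ≈ 18023.000.

E[X] = 18023 = 18023.000.


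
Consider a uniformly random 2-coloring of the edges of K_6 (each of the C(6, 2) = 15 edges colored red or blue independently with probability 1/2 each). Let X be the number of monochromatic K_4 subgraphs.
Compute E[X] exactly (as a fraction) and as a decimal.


Let X = Σ_S X_S over the C(6, 4) = 15 subsets S of size 4, where X_S = 1 if the K_4 on S is monochromatic.
For a fixed S, the K_4 on S has C(4, 2) = 6 edges. P[all 6 edges red] = (1/2)^6, and likewise for blue, so P[monochromatic] = 2·(1/2)^6 = 2^{1 − 6} = 1/32.
By linearity of expectation: E[X] = C(6, 4) · 2^{1 − 6} = 15 · 1/32 = 15/32.
Numerically: E[X] ≈ 0.46875.

E[X] = C(6,4)·2^(1−C(4,2)) = 15/32 ≈ 0.46875.


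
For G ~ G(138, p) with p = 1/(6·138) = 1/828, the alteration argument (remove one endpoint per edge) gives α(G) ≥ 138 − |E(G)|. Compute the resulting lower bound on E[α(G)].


E[|E(G)|] = C(138, 2)·p = 9453 · (1/828) = 137/12.
E[α(G)] ≥ n − E[|E(G)|] = 138 − 137/12 = 1519/12.
Numerically: ≈ 126.583.
(This is only a lower bound; the true E[α(G)] may be larger.)

E[α(G)] ≥ 1519/12 ≈ 126.583.


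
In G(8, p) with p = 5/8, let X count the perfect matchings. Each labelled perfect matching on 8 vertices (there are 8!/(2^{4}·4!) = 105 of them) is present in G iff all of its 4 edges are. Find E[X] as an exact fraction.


K_8 has 8!/(2^{4}·4!) = 105 labelled perfect matchings.
For each such perfect matching H, let X_H = 1 if all 4 edges of H are present in G. Then P[X_H = 1] = p^{4} = (5/8)^{4} = 625/4096.
By linearity: E[X] = Σ_H E[X_H] = 105 · p^{4} = 105 · 625/4096 = 65625/4096.
Numerically: E[X] ≈ 16.0217.

E[X] = 105 · (5/8)^{4} = 65625/4096 ≈ 16.0217.


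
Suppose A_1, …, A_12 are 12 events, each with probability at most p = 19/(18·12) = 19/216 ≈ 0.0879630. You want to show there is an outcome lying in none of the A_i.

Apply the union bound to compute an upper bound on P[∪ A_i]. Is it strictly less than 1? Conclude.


Union bound: P[∪_{i=1}^{12} A_i] ≤ Σ_i P[A_i] ≤ 12·p = 12·(19/216) = 19/18.
Numerically: 19/18 ≈ 1.0555556.
Is 19/18 < 1? NO.
Since the bound 19/18 is ≥ 1, the union bound is uninformative here; it does NOT by itself certify existence.

12·p = 19/18 ≈ 1.0555556; existence NOT certified by the union bound.


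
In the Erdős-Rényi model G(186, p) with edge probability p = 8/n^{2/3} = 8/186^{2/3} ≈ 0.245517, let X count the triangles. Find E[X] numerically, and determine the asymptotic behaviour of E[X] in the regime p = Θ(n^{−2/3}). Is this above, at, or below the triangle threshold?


Number of potential triangles: C(186, 3) = 1055240.
Each occurs with probability p³ ≈ (0.245517)³ ≈ 1.47993988e-02.
By linearity: E[X] = C(186, 3)·p³ ≈ 1055240 · 1.47993988e-02 ≈ 15616.917563.
Since α = 2/3 < 1, p = c/n^{2/3} ≫ 1/n is above the triangle threshold p ~ 1/n. Asymptotically E[X] ~ (c³/6)·n^{3(1−α)} = (8³/6)·n^{1} → ∞; triangles are abundant w.h.p.

E[X] ≈ 15616.917563; in regime p = Θ(1/n^{2/3}) E[X] diverges (above the triangle threshold p ~ 1/n).


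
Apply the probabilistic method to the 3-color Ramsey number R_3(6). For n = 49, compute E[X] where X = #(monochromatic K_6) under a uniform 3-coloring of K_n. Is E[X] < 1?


E[X] = C(49, 6) · 3^{1 − 15} = 13983816 · 3^{−14} = 13983816/4782969.
As a reduced fraction: E[X] = 4661272/1594323 ≈ 2.924.
Is E[X] < 1? NO.
Since E[X] ≥ 1, the first-moment bound is inconclusive at n = 49; it does NOT by itself certify R_3(6) > 49.

E[X] = 4661272/1594323 ≈ 2.924; E[X] ≥ 1; first-moment method inconclusive here.


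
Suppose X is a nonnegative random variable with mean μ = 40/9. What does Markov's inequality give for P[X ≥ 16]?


μ = E[X] = 40/9, a = 16.
Markov: P[X ≥ 16] ≤ μ/a = (40/9)/16 = 5/18.
Numerically: ≈ 0.278.
(Since a = 16 > μ = 4.444, the bound 5/18 is < 1 and informative.)

P[X ≥ 16] ≤ 5/18 ≈ 0.278.


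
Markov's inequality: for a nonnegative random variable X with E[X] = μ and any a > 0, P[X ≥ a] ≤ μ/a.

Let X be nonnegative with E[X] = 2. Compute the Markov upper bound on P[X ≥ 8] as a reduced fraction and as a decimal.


μ = E[X] = 2, a = 8.
Markov: P[X ≥ 8] ≤ μ/a = (2)/8 = 1/4.
Numerically: ≈ 0.250000.
(Since a = 8 > μ = 2.000000, the bound 1/4 is < 1 and informative.)

P[X ≥ 8] ≤ 1/4 ≈ 0.250000.


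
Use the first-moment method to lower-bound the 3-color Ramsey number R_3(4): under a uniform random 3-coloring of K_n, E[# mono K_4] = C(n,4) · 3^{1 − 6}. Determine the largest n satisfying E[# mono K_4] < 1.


We need C(n, 4) · 3^{1 − 6} < 1, i.e. C(n, 4) < 3^{6 − 1} = 243.
Check values of n near the boundary:
  n = 7: C(7, 4) = 35; 35 < 243? YES
  n = 8: C(8, 4) = 70; 70 < 243? YES
  n = 9: C(9, 4) = 126; 126 < 243? YES
  n = 10: C(10, 4) = 210; 210 < 243? YES
  n = 11: C(11, 4) = 330; 330 < 243? NO
  n = 12: C(12, 4) = 495; 495 < 243? NO
The largest n with C(n, 4) < 243 is n = 10 (where E[X] = 70/81 ≈ 0.864198). Hence R_3(4) > 10, i.e. R_3(4) ≥ 11.

Largest n = 10; hence R_3(4) > 10.


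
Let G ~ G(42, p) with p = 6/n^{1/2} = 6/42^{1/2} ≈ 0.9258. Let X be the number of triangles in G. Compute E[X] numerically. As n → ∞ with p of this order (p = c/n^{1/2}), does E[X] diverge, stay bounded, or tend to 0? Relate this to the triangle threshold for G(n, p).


Number of potential triangles: C(42, 3) = 11480.
Each occurs with probability p³ ≈ (0.9258)³ ≈ 7.935601e-01.
By linearity: E[X] = C(42, 3)·p³ ≈ 11480 · 7.935601e-01 ≈ 9110.0698.
Since α = 1/2 < 1, p = c/n^{1/2} ≫ 1/n is above the triangle threshold p ~ 1/n. Asymptotically E[X] ~ (c³/6)·n^{3(1−α)} = (6³/6)·n^{1.5} → ∞; triangles are abundant w.h.p.

E[X] ≈ 9110.0698; in regime p = Θ(1/n^{1/2}) E[X] diverges (above the triangle threshold p ~ 1/n).


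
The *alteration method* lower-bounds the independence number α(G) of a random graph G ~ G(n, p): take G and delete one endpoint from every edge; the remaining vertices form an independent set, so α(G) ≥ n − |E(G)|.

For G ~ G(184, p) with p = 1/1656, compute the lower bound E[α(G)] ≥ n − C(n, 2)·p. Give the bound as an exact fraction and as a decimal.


E[|E(G)|] = C(184, 2)·p = 16836 · (1/1656) = 61/6.
E[α(G)] ≥ n − E[|E(G)|] = 184 − 61/6 = 1043/6.
Numerically: ≈ 173.833.
(This is only a lower bound; the true E[α(G)] may be larger.)

E[α(G)] ≥ 1043/6 ≈ 173.833.


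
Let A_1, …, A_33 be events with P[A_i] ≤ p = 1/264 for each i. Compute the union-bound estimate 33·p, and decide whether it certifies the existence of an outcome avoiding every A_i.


Union bound: P[∪_{i=1}^{33} A_i] ≤ Σ_i P[A_i] ≤ 33·p = 33·(1/264) = 1/8.
Numerically: 1/8 ≈ 0.1250000.
Is 1/8 < 1? YES.
Since P[∪ A_i] ≤ 1/8 < 1, the complement has P[∩ A_i^c] ≥ 1 − 1/8 = 7/8 > 0, so some outcome avoids every A_i.

33·p = 1/8 ≈ 0.1250000; existence CERTIFIED by the union bound.


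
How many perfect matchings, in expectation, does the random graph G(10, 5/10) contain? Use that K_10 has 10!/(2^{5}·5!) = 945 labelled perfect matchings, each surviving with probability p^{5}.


K_10 has 10!/(2^{5}·5!) = 945 labelled perfect matchings.
For each such perfect matching H, let X_H = 1 if all 5 edges of H are present in G. Then P[X_H = 1] = p^{5} = (1/2)^{5} = 1/32.
By linearity of expectation: E[X] = Σ_H E[X_H] = 945 · p^{5} = 945 · 1/32 = 945/32.
Numerically: E[X] ≈ 29.531.

E[X] = 945 · (1/2)^{5} = 945/32 ≈ 29.531.


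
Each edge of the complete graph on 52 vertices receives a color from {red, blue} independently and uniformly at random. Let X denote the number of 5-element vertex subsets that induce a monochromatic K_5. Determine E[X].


Let X = Σ_S X_S over the C(52, 5) = 2598960 subsets S of size 5, where X_S = 1 if the K_5 on S is monochromatic.
For a fixed S, the K_5 on S has C(5, 2) = 10 edges. P[all 10 edges red] = (1/2)^10, and likewise for blue, so P[monochromatic] = 2·(1/2)^10 = 2^{1 − 10} = 1/512.
Summing: E[X] = C(52, 5) · 2^{1 − 10} = 2598960 · 1/512 = 162435/32.
Numerically: E[X] ≈ 5076.093750.

E[X] = C(52,5)·2^(1−C(5,2)) = 162435/32 ≈ 5076.093750.


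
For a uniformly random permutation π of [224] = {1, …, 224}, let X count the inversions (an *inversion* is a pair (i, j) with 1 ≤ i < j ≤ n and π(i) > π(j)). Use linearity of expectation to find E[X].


Write X = Σ X_I over the C(224, 2) = 24976 pairs i < j, with X_I the indicator of one inversion.
There are 24976 indicators.
For each fixed pair i < j, the values π(i) and π(j) are two distinct elements of {1, …, 224} in uniformly random order; by symmetry P[π(i) > π(j)] = 1/2.
By linearity: E[X] = 24976 · (1/2) = C(224, 2) · (1/2) = 24976/2 = 12488 ≈ 12488.000.

E[X] = 12488 = 12488.000.


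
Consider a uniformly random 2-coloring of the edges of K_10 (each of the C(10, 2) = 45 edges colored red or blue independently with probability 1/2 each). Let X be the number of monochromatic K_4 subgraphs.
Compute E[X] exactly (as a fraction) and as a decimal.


Let X = Σ_S X_S over the C(10, 4) = 210 subsets S of size 4, where X_S = 1 if the K_4 on S is monochromatic.
For a fixed S, the K_4 on S has C(4, 2) = 6 edges. P[all 6 edges red] = (1/2)^6, and likewise for blue, so P[monochromatic] = 2·(1/2)^6 = 2^{1 − 6} = 1/32.
Summing: E[X] = C(10, 4) · 2^{1 − 6} = 210 · 1/32 = 105/16.
Numerically: E[X] ≈ 6.5625.

E[X] = C(10,4)·2^(1−C(4,2)) = 105/16 ≈ 6.5625.


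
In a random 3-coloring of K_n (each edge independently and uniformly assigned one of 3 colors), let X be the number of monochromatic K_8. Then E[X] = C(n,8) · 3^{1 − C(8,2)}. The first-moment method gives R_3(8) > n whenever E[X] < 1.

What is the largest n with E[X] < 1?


We need C(n, 8) · 3^{1 − 28} < 1, i.e. C(n, 8) < 3^{28 − 1} = 7625597484987.
Check values of n near the boundary:
  n = 151: C(151, 8) = 5551321138650; 5551321138650 < 7625597484987? YES
  n = 152: C(152, 8) = 5859727868575; 5859727868575 < 7625597484987? YES
  n = 153: C(153, 8) = 6183023199255; 6183023199255 < 7625597484987? YES
  n = 154: C(154, 8) = 6521818990995; 6521818990995 < 7625597484987? YES
  n = 155: C(155, 8) = 6876747915675; 6876747915675 < 7625597484987? YES
  n = 156: C(156, 8) = 7248464019225; 7248464019225 < 7625597484987? YES
  n = 157: C(157, 8) = 7637643295425; 7637643295425 < 7625597484987? NO
  n = 158: C(158, 8) = 8044984271181; 8044984271181 < 7625597484987? NO
  n = 159: C(159, 8) = 8471208603429; 8471208603429 < 7625597484987? NO
The largest n with C(n, 8) < 7625597484987 is n = 156 (where E[X] = 805384891025/847288609443 ≈ 0.9505437). Hence R_3(8) > 156, i.e. R_3(8) ≥ 157.

Largest n = 156; hence R_3(8) > 156.


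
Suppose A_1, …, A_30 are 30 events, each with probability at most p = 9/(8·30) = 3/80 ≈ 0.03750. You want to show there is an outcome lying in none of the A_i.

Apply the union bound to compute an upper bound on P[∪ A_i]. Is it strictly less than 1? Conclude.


Union bound: P[∪_{i=1}^{30} A_i] ≤ Σ_i P[A_i] ≤ 30·p = 30·(3/80) = 9/8.
Numerically: 9/8 ≈ 1.12500.
Is 9/8 < 1? NO.
Since the bound 9/8 is ≥ 1, the union bound is uninformative here; it does NOT by itself certify existence.

30·p = 9/8 ≈ 1.12500; existence NOT certified by the union bound.


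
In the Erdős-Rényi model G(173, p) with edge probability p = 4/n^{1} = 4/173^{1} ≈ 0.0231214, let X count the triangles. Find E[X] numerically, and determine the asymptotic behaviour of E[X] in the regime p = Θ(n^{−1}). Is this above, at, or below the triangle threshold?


Number of potential triangles: C(173, 3) = 848046.
Each occurs with probability p³ ≈ (0.0231214)³ ≈ 1.23606601e-05.
By linearity: E[X] = C(173, 3)·p³ ≈ 848046 · 1.23606601e-05 ≈ 10.482408.
Here α = 1, so p = 4/n is exactly at the triangle threshold p ~ 1/n. Asymptotically E[X] → c³/6 = 4³/6 = 32/3 ≈ 10.666667, a bounded constant. In this regime the triangle count is asymptotically Poisson(c³/6).

E[X] ≈ 10.482408; in regime p = Θ(1/n^{1}) E[X] stays bounded (at the triangle threshold p ~ 1/n).


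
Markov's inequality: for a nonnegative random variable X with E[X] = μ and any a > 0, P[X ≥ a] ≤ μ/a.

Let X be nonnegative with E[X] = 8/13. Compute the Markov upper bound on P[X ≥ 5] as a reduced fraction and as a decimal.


μ = E[X] = 8/13, a = 5.
Markov: P[X ≥ 5] ≤ μ/a = (8/13)/5 = 8/65.
Numerically: ≈ 0.123077.
(Since a = 5 > μ = 0.615385, the bound 8/65 is < 1 and informative.)

P[X ≥ 5] ≤ 8/65 ≈ 0.123077.
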